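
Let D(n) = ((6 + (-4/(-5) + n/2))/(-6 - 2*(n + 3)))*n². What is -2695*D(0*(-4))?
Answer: 0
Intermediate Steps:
D(n) = n²*(34/5 + n/2)/(-12 - 2*n) (D(n) = ((6 + (-4*(-⅕) + n*(½)))/(-6 - 2*(3 + n)))*n² = ((6 + (⅘ + n/2))/(-6 + (-6 - 2*n)))*n² = ((34/5 + n/2)/(-12 - 2*n))*n² = n²*(34/5 + n/2)/(-12 - 2*n))
-2695*D(0*(-4)) = -539*(0*(-4))²*(-68 - 0*(-4))/(4*(6 + 0*(-4))) = -539*0²*(-68 - 5*0)/(4*(6 + 0)) = -539*0*(-68 + 0)/(4*6) = -539*0*(-68)/(4*6) = -2695*0 = 0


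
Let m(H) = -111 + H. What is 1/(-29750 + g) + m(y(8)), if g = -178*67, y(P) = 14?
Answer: -4042573/41676 ≈ -97.000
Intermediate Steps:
g = -11926
1/(-29750 + g) + m(y(8)) = 1/(-29750 - 11926) + (-111 + 14) = 1/(-41676) - 97 = -1/41676 - 97 = -4042573/41676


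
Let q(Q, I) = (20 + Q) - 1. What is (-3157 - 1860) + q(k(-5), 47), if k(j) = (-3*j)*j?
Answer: -5073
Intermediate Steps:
k(j) = -3*j²
q(Q, I) = 19 + Q
(-3157 - 1860) + q(k(-5), 47) = (-3157 - 1860) + (19 - 3*(-5)²) = -5017 + (19 - 3*25) = -5017 + (19 - 75) = -5017 - 56 = -5073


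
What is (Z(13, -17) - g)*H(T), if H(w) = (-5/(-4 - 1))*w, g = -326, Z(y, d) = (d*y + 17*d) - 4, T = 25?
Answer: -4700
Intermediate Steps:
Z(y, d) = -4 + 17*d + d*y (Z(y, d) = (17*d + d*y) - 4 = -4 + 17*d + d*y)
H(w) = w (H(w) = (-5/(-5))*w = (-5*(-⅕))*w = 1*w = w)
(Z(13, -17) - g)*H(T) = ((-4 + 17*(-17) - 17*13) - 1*(-326))*25 = ((-4 - 289 - 221) + 326)*25 = (-514 + 326)*25 = -188*25 = -4700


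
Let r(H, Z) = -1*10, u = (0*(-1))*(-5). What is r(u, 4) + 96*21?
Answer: 2006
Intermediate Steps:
u = 0 (u = 0*(-5) = 0)
r(H, Z) = -10
r(u, 4) + 96*21 = -10 + 96*21 = -10 + 2016 = 2006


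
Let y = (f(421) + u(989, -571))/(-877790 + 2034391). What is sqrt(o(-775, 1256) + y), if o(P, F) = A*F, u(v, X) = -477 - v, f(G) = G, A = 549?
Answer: sqrt(922420848301862299)/1156601 ≈ 830.39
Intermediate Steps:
o(P, F) = 549*F
y = -1045/1156601 (y = (421 + (-477 - 1*989))/(-877790 + 2034391) = (421 + (-477 - 989))/1156601 = (421 - 1466)*(1/1156601) = -1045*1/1156601 = -1045/1156601 ≈ -0.00090351)
sqrt(o(-775, 1256) + y) = sqrt(549*1256 - 1045/1156601) = sqrt(689544 - 1045/1156601) = sqrt(797527278899/1156601) = sqrt(922420848301862299)/1156601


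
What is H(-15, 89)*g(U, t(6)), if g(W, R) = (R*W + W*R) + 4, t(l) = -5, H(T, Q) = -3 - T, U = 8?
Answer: -912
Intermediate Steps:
g(W, R) = 4 + 2*R*W (g(W, R) = (R*W + R*W) + 4 = 2*R*W + 4 = 4 + 2*R*W)
H(-15, 89)*g(U, t(6)) = (-3 - 1*(-15))*(4 + 2*(-5)*8) = (-3 + 15)*(4 - 80) = 12*(-76) = -912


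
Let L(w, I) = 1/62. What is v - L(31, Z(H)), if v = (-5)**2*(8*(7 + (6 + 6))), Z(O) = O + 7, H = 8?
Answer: 235599/62 ≈ 3800.0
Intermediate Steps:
Z(O) = 7 + O
L(w, I) = 1/62
v = 3800 (v = 25*(8*(7 + 12)) = 25*(8*19) = 25*152 = 3800)
v - L(31, Z(H)) = 3800 - 1*1/62 = 3800 - 1/62 = 235599/62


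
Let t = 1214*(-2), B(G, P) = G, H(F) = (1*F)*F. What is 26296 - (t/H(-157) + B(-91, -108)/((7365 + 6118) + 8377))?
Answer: 14169053792579/538827140 ≈ 26296.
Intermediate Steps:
H(F) = F² (H(F) = F*F = F²)
t = -2428
26296 - (t/H(-157) + B(-91, -108)/((7365 + 6118) + 8377)) = 26296 - (-2428/((-157)²) - 91/((7365 + 6118) + 8377)) = 26296 - (-2428/24649 - 91/(13483 + 8377)) = 26296 - (-2428*1/24649 - 91/21860) = 26296 - (-2428/24649 - 91*1/21860) = 26296 - (-2428/24649 - 91/21860) = 26296 - 1*(-55319139/538827140) = 26296 + 55319139/538827140 = 14169053792579/538827140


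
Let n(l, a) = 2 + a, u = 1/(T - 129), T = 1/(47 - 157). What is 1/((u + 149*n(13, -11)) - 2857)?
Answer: -14191/59573928 ≈ -0.00023821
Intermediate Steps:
T = -1/110 (T = 1/(-110) = -1/110 ≈ -0.0090909)
u = -110/14191 (u = 1/(-1/110 - 129) = 1/(-14191/110) = -110/14191 ≈ -0.0077514)
1/((u + 149*n(13, -11)) - 2857) = 1/((-110/14191 + 149*(2 - 11)) - 2857) = 1/((-110/14191 + 149*(-9)) - 2857) = 1/((-110/14191 - 1341) - 2857) = 1/(-19030241/14191 - 2857) = 1/(-59573928/14191) = -14191/59573928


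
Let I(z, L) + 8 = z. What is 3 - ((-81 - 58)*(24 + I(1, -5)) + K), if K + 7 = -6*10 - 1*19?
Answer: 2452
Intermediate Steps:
I(z, L) = -8 + z
K = -86 (K = -7 + (-6*10 - 1*19) = -7 + (-60 - 19) = -7 - 79 = -86)
3 - ((-81 - 58)*(24 + I(1, -5)) + K) = 3 - ((-81 - 58)*(24 + (-8 + 1)) - 86) = 3 - (-139*(24 - 7) - 86) = 3 - (-139*17 - 86) = 3 - (-2363 - 86) = 3 - 1*(-2449) = 3 + 2449 = 2452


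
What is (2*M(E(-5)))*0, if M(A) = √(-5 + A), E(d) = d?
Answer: 0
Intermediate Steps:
(2*M(E(-5)))*0 = (2*√(-5 - 5))*0 = (2*√(-10))*0 = (2*(I*√10))*0 = (2*I*√10)*0 = 0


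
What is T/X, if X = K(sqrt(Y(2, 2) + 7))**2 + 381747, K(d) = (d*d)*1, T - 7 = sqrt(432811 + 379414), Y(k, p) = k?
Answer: 7/381828 + 5*sqrt(32489)/381828 ≈ 0.0023787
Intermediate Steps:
T = 7 + 5*sqrt(32489) (T = 7 + sqrt(432811 + 379414) = 7 + sqrt(812225) = 7 + 5*sqrt(32489) ≈ 908.24)
K(d) = d**2 (K(d) = d**2*1 = d**2)
X = 381828 (X = ((sqrt(2 + 7))**2)**2 + 381747 = ((sqrt(9))**2)**2 + 381747 = (3**2)**2 + 381747 = 9**2 + 381747 = 81 + 381747 = 381828)
T/X = (7 + 5*sqrt(32489))/381828 = (7 + 5*sqrt(32489))*(1/381828) = 7/381828 + 5*sqrt(32489)/381828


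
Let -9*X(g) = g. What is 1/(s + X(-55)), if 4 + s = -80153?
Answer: -9/721358 ≈ -1.2476e-5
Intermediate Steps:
s = -80157 (s = -4 - 80153 = -80157)
X(g) = -g/9
1/(s + X(-55)) = 1/(-80157 - ⅑*(-55)) = 1/(-80157 + 55/9) = 1/(-721358/9) = -9/721358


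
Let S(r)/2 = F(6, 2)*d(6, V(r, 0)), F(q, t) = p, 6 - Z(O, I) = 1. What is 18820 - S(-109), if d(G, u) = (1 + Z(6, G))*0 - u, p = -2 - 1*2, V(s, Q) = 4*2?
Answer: 18756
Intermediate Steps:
V(s, Q) = 8
Z(O, I) = 5 (Z(O, I) = 6 - 1*1 = 6 - 1 = 5)
p = -4 (p = -2 - 2 = -4)
F(q, t) = -4
d(G, u) = -u (d(G, u) = (1 + 5)*0 - u = 6*0 - u = 0 - u = -u)
S(r) = 64 (S(r) = 2*(-(-4)*8) = 2*(-4*(-8)) = 2*32 = 64)
18820 - S(-109) = 18820 - 1*64 = 18820 - 64 = 18756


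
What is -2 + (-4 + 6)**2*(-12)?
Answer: -50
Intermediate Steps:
-2 + (-4 + 6)**2*(-12) = -2 + 2**2*(-12) = -2 + 4*(-12) = -2 - 48 = -50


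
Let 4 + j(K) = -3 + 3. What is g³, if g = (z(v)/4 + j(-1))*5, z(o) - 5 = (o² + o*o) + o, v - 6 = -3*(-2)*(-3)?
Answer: 2326203125/64 ≈ 3.6347e+7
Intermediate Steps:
j(K) = -4 (j(K) = -4 + (-3 + 3) = -4 + 0 = -4)
v = -12 (v = 6 - 3*(-2)*(-3) = 6 + 6*(-3) = 6 - 18 = -12)
z(o) = 5 + o + 2*o² (z(o) = 5 + ((o² + o*o) + o) = 5 + ((o² + o²) + o) = 5 + (2*o² + o) = 5 + (o + 2*o²) = 5 + o + 2*o²)
g = 1325/4 (g = ((5 - 12 + 2*(-12)²)/4 - 4)*5 = ((5 - 12 + 2*144)*(¼) - 4)*5 = ((5 - 12 + 288)*(¼) - 4)*5 = (281*(¼) - 4)*5 = (281/4 - 4)*5 = (265/4)*5 = 1325/4 ≈ 331.25)
g³ = (1325/4)³ = 2326203125/64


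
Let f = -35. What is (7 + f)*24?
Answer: -672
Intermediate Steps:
(7 + f)*24 = (7 - 35)*24 = -28*24 = -672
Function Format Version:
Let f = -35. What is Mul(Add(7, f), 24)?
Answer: -672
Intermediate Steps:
Mul(Add(7, f), 24) = Mul(Add(7, -35), 24) = Mul(-28, 24) = -672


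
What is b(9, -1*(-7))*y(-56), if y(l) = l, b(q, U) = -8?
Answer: 448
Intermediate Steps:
b(9, -1*(-7))*y(-56) = -8*(-56) = 448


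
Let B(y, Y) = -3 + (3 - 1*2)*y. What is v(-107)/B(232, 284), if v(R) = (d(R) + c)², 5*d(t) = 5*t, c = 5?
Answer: 10404/229 ≈ 45.432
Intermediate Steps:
d(t) = t (d(t) = (5*t)/5 = t)
v(R) = (5 + R)² (v(R) = (R + 5)² = (5 + R)²)
B(y, Y) = -3 + y (B(y, Y) = -3 + (3 - 2)*y = -3 + 1*y = -3 + y)
v(-107)/B(232, 284) = (5 - 107)²/(-3 + 232) = (-102)²/229 = 10404*(1/229) = 10404/229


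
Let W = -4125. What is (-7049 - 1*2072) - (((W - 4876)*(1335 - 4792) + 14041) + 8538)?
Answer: -31148157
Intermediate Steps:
(-7049 - 1*2072) - (((W - 4876)*(1335 - 4792) + 14041) + 8538) = (-7049 - 1*2072) - (((-4125 - 4876)*(1335 - 4792) + 14041) + 8538) = (-7049 - 2072) - ((-9001*(-3457) + 14041) + 8538) = -9121 - ((31116457 + 14041) + 8538) = -9121 - (31130498 + 8538) = -9121 - 1*31139036 = -9121 - 31139036 = -31148157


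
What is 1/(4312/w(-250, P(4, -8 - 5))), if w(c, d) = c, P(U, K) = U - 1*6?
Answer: -125/2156 ≈ -0.057978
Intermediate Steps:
P(U, K) = -6 + U (P(U, K) = U - 6 = -6 + U)
1/(4312/w(-250, P(4, -8 - 5))) = 1/(4312/(-250)) = 1/(4312*(-1/250)) = 1/(-2156/125) = -125/2156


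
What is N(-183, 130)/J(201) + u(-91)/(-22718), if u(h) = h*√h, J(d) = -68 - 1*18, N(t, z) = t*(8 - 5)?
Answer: 549/86 + 91*I*√91/22718 ≈ 6.3837 + 0.038211*I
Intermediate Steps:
N(t, z) = 3*t (N(t, z) = t*3 = 3*t)
J(d) = -86 (J(d) = -68 - 18 = -86)
u(h) = h^(3/2)
N(-183, 130)/J(201) + u(-91)/(-22718) = (3*(-183))/(-86) + (-91)^(3/2)/(-22718) = -549*(-1/86) - 91*I*√91*(-1/22718) = 549/86 + 91*I*√91/22718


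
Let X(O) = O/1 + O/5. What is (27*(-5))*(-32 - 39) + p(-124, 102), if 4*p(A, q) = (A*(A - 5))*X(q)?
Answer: 2495313/5 ≈ 4.9906e+5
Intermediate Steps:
X(O) = 6*O/5 (X(O) = O*1 + O*(1/5) = O + O/5 = 6*O/5)
p(A, q) = 3*A*q*(-5 + A)/10 (p(A, q) = ((A*(A - 5))*(6*q/5))/4 = ((A*(-5 + A))*(6*q/5))/4 = (6*A*q*(-5 + A)/5)/4 = 3*A*q*(-5 + A)/10)
(27*(-5))*(-32 - 39) + p(-124, 102) = (27*(-5))*(-32 - 39) + (3/10)*(-124)*102*(-5 - 124) = -135*(-71) + (3/10)*(-124)*102*(-129) = 9585 + 2447388/5 = 2495313/5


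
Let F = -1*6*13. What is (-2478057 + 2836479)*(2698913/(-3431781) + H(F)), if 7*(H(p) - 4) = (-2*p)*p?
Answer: -4979761592297494/8007489 ≈ -6.2189e+8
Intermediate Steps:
F = -78 (F = -6*13 = -78)
H(p) = 4 - 2*p²/7 (H(p) = 4 + ((-2*p)*p)/7 = 4 + (-2*p²)/7 = 4 - 2*p²/7)
(-2478057 + 2836479)*(2698913/(-3431781) + H(F)) = (-2478057 + 2836479)*(2698913/(-3431781) + (4 - 2/7*(-78)²)) = 358422*(2698913*(-1/3431781) + (4 - 2/7*6084)) = 358422*(-2698913/3431781 + (4 - 12168/7)) = 358422*(-2698913/3431781 - 12140/7) = 358422*(-41680713731/24022467) = -4979761592297494/8007489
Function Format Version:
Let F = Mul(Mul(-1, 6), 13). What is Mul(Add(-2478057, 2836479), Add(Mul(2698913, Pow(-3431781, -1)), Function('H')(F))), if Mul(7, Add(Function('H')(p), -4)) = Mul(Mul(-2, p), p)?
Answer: Rational(-4979761592297494, 8007489) ≈ -6.2189e+8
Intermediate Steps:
F = -78 (F = Mul(-6, 13) = -78)
Function('H')(p) = Add(4, Mul(Rational(-2, 7), Pow(p, 2))) (Function('H')(p) = Add(4, Mul(Rational(1, 7), Mul(Mul(-2, p), p))) = Add(4, Mul(Rational(1, 7), Mul(-2, Pow(p, 2)))) = Add(4, Mul(Rational(-2, 7), Pow(p, 2))))
Mul(Add(-2478057, 2836479), Add(Mul(2698913, Pow(-3431781, -1)), Function('H')(F))) = Mul(Add(-2478057, 2836479), Add(Mul(2698913, Pow(-3431781, -1)), Add(4, Mul(Rational(-2, 7), Pow(-78, 2))))) = Mul(358422, Add(Mul(2698913, Rational(-1, 3431781)), Add(4, Mul(Rational(-2, 7), 6084)))) = Mul(358422, Add(Rational(-2698913, 3431781), Add(4, Rational(-12168, 7)))) = Mul(358422, Add(Rational(-2698913, 3431781), Rational(-12140, 7))) = Mul(358422, Rational(-41680713731, 24022467)) = Rational(-4979761592297494, 8007489)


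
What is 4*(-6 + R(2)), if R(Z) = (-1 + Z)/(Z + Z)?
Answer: -23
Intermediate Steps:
R(Z) = (-1 + Z)/(2*Z) (R(Z) = (-1 + Z)/((2*Z)) = (1/(2*Z))*(-1 + Z) = (-1 + Z)/(2*Z))
4*(-6 + R(2)) = 4*(-6 + (1/2)*(-1 + 2)/2) = 4*(-6 + (1/2)*(1/2)*1) = 4*(-6 + 1/4) = 4*(-23/4) = -23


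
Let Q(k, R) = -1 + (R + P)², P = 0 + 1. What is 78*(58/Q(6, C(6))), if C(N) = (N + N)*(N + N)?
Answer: 377/1752 ≈ 0.21518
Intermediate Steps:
P = 1
C(N) = 4*N² (C(N) = (2*N)*(2*N) = 4*N²)
Q(k, R) = -1 + (1 + R)² (Q(k, R) = -1 + (R + 1)² = -1 + (1 + R)²)
78*(58/Q(6, C(6))) = 78*(58/(((4*6²)*(2 + 4*6²)))) = 78*(58/(((4*36)*(2 + 4*36)))) = 78*(58/((144*(2 + 144)))) = 78*(58/((144*146))) = 78*(58/21024) = 78*(58*(1/21024)) = 78*(29/10512) = 377/1752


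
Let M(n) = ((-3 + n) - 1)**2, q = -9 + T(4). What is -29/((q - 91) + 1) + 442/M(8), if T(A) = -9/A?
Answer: 90433/3240 ≈ 27.911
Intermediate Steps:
q = -45/4 (q = -9 - 9/4 = -45/4 ≈ -11.250)
M(n) = (-4 + n)**2
-29/((q - 91) + 1) + 442/M(8) = -29/((-45/4 - 91) + 1) + 442/((-4 + 8)**2) = -29/(-409/4 + 1) + 442/(4**2) = -29/(-405/4) + 442/16 = -29*(-4/405) + 442*(1/16) = 116/405 + 221/8 = 90433/3240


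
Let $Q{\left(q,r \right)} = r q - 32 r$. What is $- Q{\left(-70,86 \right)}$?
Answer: $8772$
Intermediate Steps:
$Q{\left(q,r \right)} = - 32 r + q r$ ($Q{\left(q,r \right)} = q r - 32 r = - 32 r + q r$)
$- Q{\left(-70,86 \right)} = - 86 \left(-32 - 70\right) = - 86 \left(-102\right) = \left(-1\right) \left(-8772\right) = 8772$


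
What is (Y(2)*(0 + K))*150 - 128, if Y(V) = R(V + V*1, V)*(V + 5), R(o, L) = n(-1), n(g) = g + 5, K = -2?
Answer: -8528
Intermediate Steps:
n(g) = 5 + g
R(o, L) = 4 (R(o, L) = 5 - 1 = 4)
Y(V) = 20 + 4*V (Y(V) = 4*(V + 5) = 4*(5 + V) = 20 + 4*V)
(Y(2)*(0 + K))*150 - 128 = ((20 + 4*2)*(0 - 2))*150 - 128 = ((20 + 8)*(-2))*150 - 128 = (28*(-2))*150 - 128 = -56*150 - 128 = -8400 - 128 = -8528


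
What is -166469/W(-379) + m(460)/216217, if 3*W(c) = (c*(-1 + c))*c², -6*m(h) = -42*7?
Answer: 905691380861/4472919310489940 ≈ 0.00020248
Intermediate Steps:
m(h) = 49 (m(h) = -(-7)*7 = -⅙*(-294) = 49)
W(c) = c³*(-1 + c)/3 (W(c) = ((c*(-1 + c))*c²)/3 = (c³*(-1 + c))/3 = c³*(-1 + c)/3)
-166469/W(-379) + m(460)/216217 = -166469*(-3/(54439939*(-1 - 379))) + 49/216217 = -166469/((⅓)*(-54439939)*(-380)) + 49*(1/216217) = -166469/20687176820/3 + 49/216217 = -166469*3/20687176820 + 49/216217 = -499407/20687176820 + 49/216217 = 905691380861/4472919310489940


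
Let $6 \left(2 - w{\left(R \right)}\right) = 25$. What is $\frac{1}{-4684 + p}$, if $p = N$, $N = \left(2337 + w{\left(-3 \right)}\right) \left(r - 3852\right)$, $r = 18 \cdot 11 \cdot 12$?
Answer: $- \frac{1}{3450898} \approx -2.8978 \cdot 10^{-7}$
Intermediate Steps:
$w{\left(R \right)} = - \frac{13}{6}$ ($w{\left(R \right)} = 2 - \frac{25}{6} = - \frac{13}{6}$)
$r = 2376$ ($r = 198 \cdot 12 = 2376$)
$N = -3446214$ ($N = \left(2337 - \frac{13}{6}\right) \left(2376 - 3852\right) = \frac{14009}{6} \left(-1476\right) = -3446214$)
$p = -3446214$
$\frac{1}{-4684 + p} = \frac{1}{-4684 - 3446214} = \frac{1}{-3450898} = - \frac{1}{3450898}$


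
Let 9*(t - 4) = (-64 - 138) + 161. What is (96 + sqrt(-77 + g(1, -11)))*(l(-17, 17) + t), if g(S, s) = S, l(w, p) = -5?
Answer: -1600/3 - 100*I*sqrt(19)/9 ≈ -533.33 - 48.432*I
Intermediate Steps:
t = -5/9 (t = 4 + ((-64 - 138) + 161)/9 = 4 + (-202 + 161)/9 = 4 + (1/9)*(-41) = 4 - 41/9 = -5/9 ≈ -0.55556)
(96 + sqrt(-77 + g(1, -11)))*(l(-17, 17) + t) = (96 + sqrt(-77 + 1))*(-5 - 5/9) = (96 + sqrt(-76))*(-50/9) = (96 + 2*I*sqrt(19))*(-50/9) = -1600/3 - 100*I*sqrt(19)/9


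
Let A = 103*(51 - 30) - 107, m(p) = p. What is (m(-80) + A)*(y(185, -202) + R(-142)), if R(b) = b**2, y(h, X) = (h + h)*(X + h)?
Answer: 27415024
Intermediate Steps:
y(h, X) = 2*h*(X + h) (y(h, X) = (2*h)*(X + h) = 2*h*(X + h))
A = 2056 (A = 103*21 - 107 = 2163 - 107 = 2056)
(m(-80) + A)*(y(185, -202) + R(-142)) = (-80 + 2056)*(2*185*(-202 + 185) + (-142)**2) = 1976*(2*185*(-17) + 20164) = 1976*(-6290 + 20164) = 1976*13874 = 27415024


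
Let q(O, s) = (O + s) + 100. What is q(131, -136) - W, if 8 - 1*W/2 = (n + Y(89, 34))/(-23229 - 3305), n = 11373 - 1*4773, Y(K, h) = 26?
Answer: 1041467/13267 ≈ 78.501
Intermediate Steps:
q(O, s) = 100 + O + s
n = 6600 (n = 11373 - 4773 = 6600)
W = 218898/13267 (W = 16 - 2*(6600 + 26)/(-23229 - 3305) = 16 - 13252/(-26534) = 16 - 13252*(-1)/26534 = 16 - 2*(-3313/13267) = 16 + 6626/13267 = 218898/13267 ≈ 16.499)
q(131, -136) - W = (100 + 131 - 136) - 1*218898/13267 = 95 - 218898/13267 = 1041467/13267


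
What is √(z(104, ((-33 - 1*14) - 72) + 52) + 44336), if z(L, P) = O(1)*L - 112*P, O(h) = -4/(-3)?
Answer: 4*√29238/3 ≈ 227.99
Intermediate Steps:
O(h) = 4/3 (O(h) = -4*(-⅓) = 4/3)
z(L, P) = -112*P + 4*L/3 (z(L, P) = 4*L/3 - 112*P = -112*P + 4*L/3)
√(z(104, ((-33 - 1*14) - 72) + 52) + 44336) = √((-112*(((-33 - 1*14) - 72) + 52) + (4/3)*104) + 44336) = √((-112*(((-33 - 14) - 72) + 52) + 416/3) + 44336) = √((-112*((-47 - 72) + 52) + 416/3) + 44336) = √((-112*(-119 + 52) + 416/3) + 44336) = √((-112*(-67) + 416/3) + 44336) = √((7504 + 416/3) + 44336) = √(22928/3 + 44336) = √(155936/3) = 4*√29238/3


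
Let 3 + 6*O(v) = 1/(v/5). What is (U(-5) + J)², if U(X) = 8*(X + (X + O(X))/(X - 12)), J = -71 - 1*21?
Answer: 150544/9 ≈ 16727.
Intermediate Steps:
O(v) = -½ + 5/(6*v) (O(v) = -½ + 1/(6*((v/5))) = -½ + (5/v)/6 = -½ + 5/(6*v))
J = -92 (J = -71 - 21 = -92)
U(X) = 8*X + 8*(X + (5 - 3*X)/(6*X))/(-12 + X) (U(X) = 8*(X + (X + (5 - 3*X)/(6*X))/(X - 12)) = 8*(X + (X + (5 - 3*X)/(6*X))/(-12 + X)) = 8*X + 8*(X + (5 - 3*X)/(6*X))/(-12 + X))
(U(-5) + J)² = ((4/3)*(5 - 3*(-5) - 6*(-5)²*(11 - 1*(-5)))/(-5*(-12 - 5)) - 92)² = ((4/3)*(-⅕)*(5 + 15 - 6*25*(11 + 5))/(-17) - 92)² = ((4/3)*(-⅕)*(-1/17)*(5 + 15 - 6*25*16) - 92)² = ((4/3)*(-⅕)*(-1/17)*(5 + 15 - 2400) - 92)² = ((4/3)*(-⅕)*(-1/17)*(-2380) - 92)² = (-112/3 - 92)² = (-388/3)² = 150544/9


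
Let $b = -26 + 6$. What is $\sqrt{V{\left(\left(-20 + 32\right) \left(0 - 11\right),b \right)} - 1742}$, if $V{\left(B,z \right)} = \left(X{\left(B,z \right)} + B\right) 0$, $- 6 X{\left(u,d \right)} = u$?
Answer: $i \sqrt{1742} \approx 41.737 i$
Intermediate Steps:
$X{\left(u,d \right)} = - \frac{u}{6}$
$b = -20$
$V{\left(B,z \right)} = 0$ ($V{\left(B,z \right)} = \left(- \frac{B}{6} + B\right) 0 = \frac{5 B}{6} \cdot 0 = 0$)
$\sqrt{V{\left(\left(-20 + 32\right) \left(0 - 11\right),b \right)} - 1742} = \sqrt{0 - 1742} = \sqrt{-1742} = i \sqrt{1742}$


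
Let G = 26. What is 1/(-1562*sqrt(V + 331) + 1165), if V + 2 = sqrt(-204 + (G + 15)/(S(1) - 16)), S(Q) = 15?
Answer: 1/(1165 - 1562*sqrt(7)*sqrt(47 + I*sqrt(5))) ≈ -3.6776e-5 + 9.118e-7*I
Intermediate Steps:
V = -2 + 7*I*sqrt(5) (V = -2 + sqrt(-204 + (26 + 15)/(15 - 16)) = -2 + sqrt(-204 + 41/(-1)) = -2 + sqrt(-204 + 41*(-1)) = -2 + sqrt(-204 - 41) = -2 + sqrt(-245) = -2 + 7*I*sqrt(5) ≈ -2.0 + 15.652*I)
1/(-1562*sqrt(V + 331) + 1165) = 1/(-1562*sqrt((-2 + 7*I*sqrt(5)) + 331) + 1165) = 1/(-1562*sqrt(329 + 7*I*sqrt(5)) + 1165) = 1/(1165 - 1562*sqrt(329 + 7*I*sqrt(5)))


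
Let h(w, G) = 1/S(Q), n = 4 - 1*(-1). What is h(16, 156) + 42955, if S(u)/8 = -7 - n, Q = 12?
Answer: 4123679/96 ≈ 42955.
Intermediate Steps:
n = 5 (n = 4 + 1 = 5)
S(u) = -96 (S(u) = 8*(-7 - 1*5) = 8*(-7 - 5) = 8*(-12) = -96)
h(w, G) = -1/96 (h(w, G) = 1/(-96) = -1/96)
h(16, 156) + 42955 = -1/96 + 42955 = 4123679/96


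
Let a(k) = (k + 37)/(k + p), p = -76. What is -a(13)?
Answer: 50/63 ≈ 0.79365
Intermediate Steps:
a(k) = (37 + k)/(-76 + k) (a(k) = (k + 37)/(k - 76) = (37 + k)/(-76 + k))
-a(13) = -(37 + 13)/(-76 + 13) = -50/(-63) = -(-1)*50/63 = -1*(-50/63) = 50/63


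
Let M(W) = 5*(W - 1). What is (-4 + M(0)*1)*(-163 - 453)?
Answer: 5544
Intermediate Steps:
M(W) = -5 + 5*W (M(W) = 5*(-1 + W) = -5 + 5*W)
(-4 + M(0)*1)*(-163 - 453) = (-4 + (-5 + 5*0)*1)*(-163 - 453) = (-4 + (-5 + 0)*1)*(-616) = (-4 - 5*1)*(-616) = (-4 - 5)*(-616) = -9*(-616) = 5544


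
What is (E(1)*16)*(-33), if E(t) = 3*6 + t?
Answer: -10032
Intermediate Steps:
E(t) = 18 + t
(E(1)*16)*(-33) = ((18 + 1)*16)*(-33) = (19*16)*(-33) = 304*(-33) = -10032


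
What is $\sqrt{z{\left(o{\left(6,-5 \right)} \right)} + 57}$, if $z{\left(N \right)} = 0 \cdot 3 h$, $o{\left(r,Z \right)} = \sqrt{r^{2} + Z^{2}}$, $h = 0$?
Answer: $\sqrt{57} \approx 7.5498$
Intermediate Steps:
$o{\left(r,Z \right)} = \sqrt{Z^{2} + r^{2}}$
$z{\left(N \right)} = 0$ ($z{\left(N \right)} = 0 \cdot 3 \cdot 0 = 0 \cdot 0 = 0$)
$\sqrt{z{\left(o{\left(6,-5 \right)} \right)} + 57} = \sqrt{0 + 57} = \sqrt{57}$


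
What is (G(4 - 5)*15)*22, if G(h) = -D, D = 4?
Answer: -1320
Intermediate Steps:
G(h) = -4 (G(h) = -1*4 = -4)
(G(4 - 5)*15)*22 = -4*15*22 = -60*22 = -1320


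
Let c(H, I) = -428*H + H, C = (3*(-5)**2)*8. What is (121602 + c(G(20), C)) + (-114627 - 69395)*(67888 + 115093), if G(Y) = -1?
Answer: -33672407553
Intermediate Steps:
C = 600 (C = (3*25)*8 = 75*8 = 600)
c(H, I) = -427*H
(121602 + c(G(20), C)) + (-114627 - 69395)*(67888 + 115093) = (121602 - 427*(-1)) + (-114627 - 69395)*(67888 + 115093) = (121602 + 427) - 184022*182981 = 122029 - 33672529582 = -33672407553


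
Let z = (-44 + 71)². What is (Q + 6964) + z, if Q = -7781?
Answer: -88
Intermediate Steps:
z = 729 (z = 27² = 729)
(Q + 6964) + z = (-7781 + 6964) + 729 = -817 + 729 = -88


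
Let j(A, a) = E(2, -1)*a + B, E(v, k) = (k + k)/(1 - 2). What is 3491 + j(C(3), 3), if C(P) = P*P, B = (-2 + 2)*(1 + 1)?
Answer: 3497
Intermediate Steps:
B = 0 (B = 0*2 = 0)
C(P) = P²
E(v, k) = -2*k (E(v, k) = (2*k)/(-1) = (2*k)*(-1) = -2*k)
j(A, a) = 2*a (j(A, a) = (-2*(-1))*a + 0 = 2*a + 0 = 2*a)
3491 + j(C(3), 3) = 3491 + 2*3 = 3491 + 6 = 3497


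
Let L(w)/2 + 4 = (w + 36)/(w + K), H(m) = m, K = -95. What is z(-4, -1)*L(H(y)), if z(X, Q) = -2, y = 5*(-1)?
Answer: 431/25 ≈ 17.240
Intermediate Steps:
y = -5
L(w) = -8 + 2*(36 + w)/(-95 + w) (L(w) = -8 + 2*((w + 36)/(w - 95)) = -8 + 2*((36 + w)/(-95 + w)) = -8 + 2*(36 + w)/(-95 + w))
z(-4, -1)*L(H(y)) = -4*(416 - 3*(-5))/(-95 - 5) = -4*(416 + 15)/(-100) = -4*(-1)*431/100 = -2*(-431/50) = 431/25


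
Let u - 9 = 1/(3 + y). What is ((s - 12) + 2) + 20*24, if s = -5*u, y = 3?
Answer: 2545/6 ≈ 424.17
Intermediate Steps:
u = 55/6 (u = 9 + 1/(3 + 3) = 9 + 1/6 = 9 + ⅙ = 55/6 ≈ 9.1667)
s = -275/6 (s = -5*55/6 = -275/6 ≈ -45.833)
((s - 12) + 2) + 20*24 = ((-275/6 - 12) + 2) + 20*24 = (-347/6 + 2) + 480 = -335/6 + 480 = 2545/6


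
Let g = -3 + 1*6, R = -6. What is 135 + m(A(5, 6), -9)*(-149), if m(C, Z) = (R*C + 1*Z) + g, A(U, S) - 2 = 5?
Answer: 7287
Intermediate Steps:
A(U, S) = 7 (A(U, S) = 2 + 5 = 7)
g = 3 (g = -3 + 6 = 3)
m(C, Z) = 3 + Z - 6*C (m(C, Z) = (-6*C + 1*Z) + 3 = (-6*C + Z) + 3 = (Z - 6*C) + 3 = 3 + Z - 6*C)
135 + m(A(5, 6), -9)*(-149) = 135 + (3 - 9 - 6*7)*(-149) = 135 + (3 - 9 - 42)*(-149) = 135 - 48*(-149) = 135 + 7152 = 7287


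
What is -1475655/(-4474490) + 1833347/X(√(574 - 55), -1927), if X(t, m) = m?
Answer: -1640089846169/1724468446 ≈ -951.07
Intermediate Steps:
-1475655/(-4474490) + 1833347/X(√(574 - 55), -1927) = -1475655/(-4474490) + 1833347/(-1927) = -1475655*(-1/4474490) + 1833347*(-1/1927) = 295131/894898 - 1833347/1927 = -1640089846169/1724468446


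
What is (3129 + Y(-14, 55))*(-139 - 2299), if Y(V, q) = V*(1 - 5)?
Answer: -7765030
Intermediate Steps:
Y(V, q) = -4*V (Y(V, q) = V*(-4) = -4*V)
(3129 + Y(-14, 55))*(-139 - 2299) = (3129 - 4*(-14))*(-139 - 2299) = (3129 + 56)*(-2438) = 3185*(-2438) = -7765030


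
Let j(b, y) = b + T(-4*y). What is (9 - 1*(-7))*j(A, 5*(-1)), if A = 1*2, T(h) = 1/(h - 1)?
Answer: 624/19 ≈ 32.842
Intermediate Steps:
T(h) = 1/(-1 + h)
A = 2
j(b, y) = b + 1/(-1 - 4*y)
(9 - 1*(-7))*j(A, 5*(-1)) = (9 - 1*(-7))*(2 - 1/(1 + 4*(5*(-1)))) = (9 + 7)*(2 - 1/(1 + 4*(-5))) = 16*(2 - 1/(1 - 20)) = 16*(2 - 1/(-19)) = 16*(2 - 1*(-1/19)) = 16*(2 + 1/19) = 16*(39/19) = 624/19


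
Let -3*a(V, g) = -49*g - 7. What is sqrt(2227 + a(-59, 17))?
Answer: sqrt(2507) ≈ 50.070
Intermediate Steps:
a(V, g) = 7/3 + 49*g/3 (a(V, g) = -(-49*g - 7)/3 = -(-7 - 49*g)/3 = 7/3 + 49*g/3)
sqrt(2227 + a(-59, 17)) = sqrt(2227 + (7/3 + (49/3)*17)) = sqrt(2227 + (7/3 + 833/3)) = sqrt(2227 + 280) = sqrt(2507)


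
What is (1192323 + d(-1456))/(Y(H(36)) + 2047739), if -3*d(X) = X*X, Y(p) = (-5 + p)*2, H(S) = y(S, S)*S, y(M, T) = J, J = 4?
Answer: 1457033/6144051 ≈ 0.23715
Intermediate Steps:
y(M, T) = 4
H(S) = 4*S
Y(p) = -10 + 2*p
d(X) = -X²/3 (d(X) = -X*X/3 = -X²/3)
(1192323 + d(-1456))/(Y(H(36)) + 2047739) = (1192323 - ⅓*(-1456)²)/((-10 + 2*(4*36)) + 2047739) = (1192323 - ⅓*2119936)/((-10 + 2*144) + 2047739) = (1192323 - 2119936/3)/((-10 + 288) + 2047739) = 1457033/(3*(278 + 2047739)) = (1457033/3)/2048017 = (1457033/3)*(1/2048017) = 1457033/6144051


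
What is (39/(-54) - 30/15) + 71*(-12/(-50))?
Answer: 6443/450 ≈ 14.318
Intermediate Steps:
(39/(-54) - 30/15) + 71*(-12/(-50)) = (39*(-1/54) - 30*1/15) + 71*(-12*(-1/50)) = (-13/18 - 2) + 71*(6/25) = -49/18 + 426/25 = 6443/450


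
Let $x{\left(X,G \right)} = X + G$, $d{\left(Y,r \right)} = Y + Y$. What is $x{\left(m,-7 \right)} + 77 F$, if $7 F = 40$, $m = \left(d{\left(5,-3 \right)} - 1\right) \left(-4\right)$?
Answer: $397$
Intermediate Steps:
$d{\left(Y,r \right)} = 2 Y$
$m = -36$ ($m = \left(2 \cdot 5 - 1\right) \left(-4\right) = \left(10 - 1\right) \left(-4\right) = 9 \left(-4\right) = -36$)
$x{\left(X,G \right)} = G + X$
$F = \frac{40}{7}$ ($F = \frac{1}{7} \cdot 40 = \frac{40}{7} \approx 5.7143$)
$x{\left(m,-7 \right)} + 77 F = \left(-7 - 36\right) + 77 \cdot \frac{40}{7} = -43 + 440 = 397$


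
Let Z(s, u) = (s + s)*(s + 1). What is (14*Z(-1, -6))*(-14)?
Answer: 0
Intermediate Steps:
Z(s, u) = 2*s*(1 + s) (Z(s, u) = (2*s)*(1 + s) = 2*s*(1 + s))
(14*Z(-1, -6))*(-14) = (14*(2*(-1)*(1 - 1)))*(-14) = (14*(2*(-1)*0))*(-14) = (14*0)*(-14) = 0*(-14) = 0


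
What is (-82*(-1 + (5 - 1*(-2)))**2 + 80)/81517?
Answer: -2872/81517 ≈ -0.035232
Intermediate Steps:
(-82*(-1 + (5 - 1*(-2)))**2 + 80)/81517 = (-82*(-1 + (5 + 2))**2 + 80)*(1/81517) = (-82*(-1 + 7)**2 + 80)*(1/81517) = (-82*6**2 + 80)*(1/81517) = (-82*36 + 80)*(1/81517) = (-2952 + 80)*(1/81517) = -2872*1/81517 = -2872/81517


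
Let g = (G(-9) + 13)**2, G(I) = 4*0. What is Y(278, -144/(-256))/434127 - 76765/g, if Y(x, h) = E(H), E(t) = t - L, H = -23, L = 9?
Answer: -2563520351/5643651 ≈ -454.23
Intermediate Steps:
G(I) = 0
E(t) = -9 + t (E(t) = t - 1*9 = t - 9 = -9 + t)
Y(x, h) = -32 (Y(x, h) = -9 - 23 = -32)
g = 169 (g = (0 + 13)**2 = 13**2 = 169)
Y(278, -144/(-256))/434127 - 76765/g = -32/434127 - 76765/169 = -32*1/434127 - 76765*1/169 = -32/434127 - 5905/13 = -2563520351/5643651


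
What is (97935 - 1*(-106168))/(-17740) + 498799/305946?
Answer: -26797901089/2713741020 ≈ -9.8749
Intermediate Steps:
(97935 - 1*(-106168))/(-17740) + 498799/305946 = (97935 + 106168)*(-1/17740) + 498799*(1/305946) = 204103*(-1/17740) + 498799/305946 = -204103/17740 + 498799/305946 = -26797901089/2713741020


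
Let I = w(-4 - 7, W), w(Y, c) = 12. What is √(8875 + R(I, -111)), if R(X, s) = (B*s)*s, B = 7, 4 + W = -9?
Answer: √95122 ≈ 308.42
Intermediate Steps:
W = -13 (W = -4 - 9 = -13)
I = 12
R(X, s) = 7*s² (R(X, s) = (7*s)*s = 7*s²)
√(8875 + R(I, -111)) = √(8875 + 7*(-111)²) = √(8875 + 7*12321) = √(8875 + 86247) = √95122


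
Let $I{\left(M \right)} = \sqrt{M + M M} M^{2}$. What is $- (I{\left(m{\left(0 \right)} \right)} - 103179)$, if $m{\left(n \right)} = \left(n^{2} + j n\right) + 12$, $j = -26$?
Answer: $103179 - 288 \sqrt{39} \approx 1.0138 \cdot 10^{5}$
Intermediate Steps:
$m{\left(n \right)} = 12 + n^{2} - 26 n$ ($m{\left(n \right)} = \left(n^{2} - 26 n\right) + 12 = 12 + n^{2} - 26 n$)
$I{\left(M \right)} = M^{2} \sqrt{M + M^{2}}$ ($I{\left(M \right)} = \sqrt{M + M^{2}} M^{2} = M^{2} \sqrt{M + M^{2}}$)
$- (I{\left(m{\left(0 \right)} \right)} - 103179) = - (\left(12 + 0^{2} - 0\right)^{2} \sqrt{\left(12 + 0^{2} - 0\right) \left(1 + \left(12 + 0^{2} - 0\right)\right)} - 103179) = - (\left(12 + 0 + 0\right)^{2} \sqrt{\left(12 + 0 + 0\right) \left(1 + \left(12 + 0 + 0\right)\right)} - 103179) = - (12^{2} \sqrt{12 \left(1 + 12\right)} - 103179) = - (144 \sqrt{12 \cdot 13} - 103179) = - (144 \sqrt{156} - 103179) = - (144 \cdot 2 \sqrt{39} - 103179) = - (288 \sqrt{39} - 103179) = - (-103179 + 288 \sqrt{39}) = 103179 - 288 \sqrt{39}$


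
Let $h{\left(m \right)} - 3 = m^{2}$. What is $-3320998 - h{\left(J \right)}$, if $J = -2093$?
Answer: $-7701650$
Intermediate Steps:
$h{\left(m \right)} = 3 + m^{2}$
$-3320998 - h{\left(J \right)} = -3320998 - \left(3 + \left(-2093\right)^{2}\right) = -3320998 - \left(3 + 4380649\right) = -3320998 - 4380652 = -7701650$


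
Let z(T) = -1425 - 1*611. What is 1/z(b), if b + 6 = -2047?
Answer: -1/2036 ≈ -0.00049116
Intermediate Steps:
b = -2053 (b = -6 - 2047 = -2053)
z(T) = -2036 (z(T) = -1425 - 611 = -2036)
1/z(b) = 1/(-2036) = -1/2036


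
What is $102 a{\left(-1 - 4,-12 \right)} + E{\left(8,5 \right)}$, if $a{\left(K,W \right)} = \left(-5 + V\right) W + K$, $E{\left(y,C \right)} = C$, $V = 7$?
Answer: $-2953$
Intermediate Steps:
$a{\left(K,W \right)} = K + 2 W$ ($a{\left(K,W \right)} = \left(-5 + 7\right) W + K = 2 W + K = K + 2 W$)
$102 a{\left(-1 - 4,-12 \right)} + E{\left(8,5 \right)} = 102 \left(\left(-1 - 4\right) + 2 \left(-12\right)\right) + 5 = 102 \left(\left(-1 - 4\right) - 24\right) + 5 = 102 \left(-5 - 24\right) + 5 = 102 \left(-29\right) + 5 = -2958 + 5 = -2953$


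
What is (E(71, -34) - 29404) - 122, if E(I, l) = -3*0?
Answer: -29526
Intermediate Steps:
E(I, l) = 0
(E(71, -34) - 29404) - 122 = (0 - 29404) - 122 = -29404 - 122 = -29526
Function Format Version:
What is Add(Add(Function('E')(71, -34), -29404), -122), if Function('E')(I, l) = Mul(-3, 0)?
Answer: -29526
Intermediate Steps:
Function('E')(I, l) = 0
Add(Add(Function('E')(71, -34), -29404), -122) = Add(Add(0, -29404), -122) = Add(-29404, -122) = -29526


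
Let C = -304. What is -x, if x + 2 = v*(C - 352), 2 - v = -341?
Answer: 225010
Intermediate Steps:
v = 343 (v = 2 - 1*(-341) = 2 + 341 = 343)
x = -225010 (x = -2 + 343*(-304 - 352) = -2 + 343*(-656) = -2 - 225008 = -225010)
-x = -1*(-225010) = 225010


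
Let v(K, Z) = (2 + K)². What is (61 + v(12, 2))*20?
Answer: 5140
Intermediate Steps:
(61 + v(12, 2))*20 = (61 + (2 + 12)²)*20 = (61 + 14²)*20 = (61 + 196)*20 = 257*20 = 5140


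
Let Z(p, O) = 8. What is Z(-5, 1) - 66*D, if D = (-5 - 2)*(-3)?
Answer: -1378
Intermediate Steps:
D = 21 (D = -7*(-3) = 21)
Z(-5, 1) - 66*D = 8 - 66*21 = 8 - 22*63 = 8 - 1386 = -1378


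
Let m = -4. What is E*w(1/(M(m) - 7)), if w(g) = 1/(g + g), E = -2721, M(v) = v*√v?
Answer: 19047/2 + 10884*I ≈ 9523.5 + 10884.0*I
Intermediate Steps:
M(v) = v^(3/2)
w(g) = 1/(2*g)
E*w(1/(M(m) - 7)) = -2721/(2*(1/((-4)^(3/2) - 7))) = -2721/(2*(1/(-8*I - 7))) = -2721/(2*(1/(-7 - 8*I))) = -2721/(2*((-7 + 8*I)/113)) = -2721*(-7 - 8*I)/2 = -2721*(-7/2 - 4*I) = 19047/2 + 10884*I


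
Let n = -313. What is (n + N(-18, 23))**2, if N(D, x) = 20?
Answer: 85849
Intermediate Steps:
(n + N(-18, 23))**2 = (-313 + 20)**2 = (-293)**2 = 85849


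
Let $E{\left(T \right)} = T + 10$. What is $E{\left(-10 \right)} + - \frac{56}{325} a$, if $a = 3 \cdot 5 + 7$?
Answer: $- \frac{1232}{325} \approx -3.7908$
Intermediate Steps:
$E{\left(T \right)} = 10 + T$
$a = 22$ ($a = 15 + 7 = 22$)
$E{\left(-10 \right)} + - \frac{56}{325} a = \left(10 - 10\right) + - \frac{56}{325} \cdot 22 = 0 + \left(-56\right) \frac{1}{325} \cdot 22 = 0 - \frac{1232}{325} = - \frac{1232}{325}$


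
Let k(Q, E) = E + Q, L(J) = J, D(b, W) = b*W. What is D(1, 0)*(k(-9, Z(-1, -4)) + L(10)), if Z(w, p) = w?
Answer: 0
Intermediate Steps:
D(b, W) = W*b
D(1, 0)*(k(-9, Z(-1, -4)) + L(10)) = (0*1)*((-1 - 9) + 10) = 0*(-10 + 10) = 0*0 = 0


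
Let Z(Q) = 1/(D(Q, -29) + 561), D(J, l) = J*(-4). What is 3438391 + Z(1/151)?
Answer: 291255786588/84707 ≈ 3.4384e+6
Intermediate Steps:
D(J, l) = -4*J
Z(Q) = 1/(561 - 4*Q) (Z(Q) = 1/(-4*Q + 561) = 1/(561 - 4*Q))
3438391 + Z(1/151) = 3438391 - 1/(-561 + 4/151) = 3438391 - 1/(-84707/151) = 3438391 - 1*(-151/84707) = 3438391 + 151/84707 = 291255786588/84707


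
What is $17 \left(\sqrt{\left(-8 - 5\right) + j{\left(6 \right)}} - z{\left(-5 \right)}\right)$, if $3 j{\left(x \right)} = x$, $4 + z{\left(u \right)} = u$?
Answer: $153 + 17 i \sqrt{11} \approx 153.0 + 56.383 i$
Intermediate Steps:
$z{\left(u \right)} = -4 + u$
$j{\left(x \right)} = \frac{x}{3}$
$17 \left(\sqrt{\left(-8 - 5\right) + j{\left(6 \right)}} - z{\left(-5 \right)}\right) = 17 \left(\sqrt{\left(-8 - 5\right) + \frac{1}{3} \cdot 6} - \left(-4 - 5\right)\right) = 17 \left(\sqrt{-13 + 2} - -9\right) = 17 \left(\sqrt{-11} + 9\right) = 17 \left(i \sqrt{11} + 9\right) = 17 \left(9 + i \sqrt{11}\right) = 153 + 17 i \sqrt{11}$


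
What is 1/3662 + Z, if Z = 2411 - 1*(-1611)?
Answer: 14728565/3662 ≈ 4022.0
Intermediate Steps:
Z = 4022 (Z = 2411 + 1611 = 4022)
1/3662 + Z = 1/3662 + 4022 = 14728565/3662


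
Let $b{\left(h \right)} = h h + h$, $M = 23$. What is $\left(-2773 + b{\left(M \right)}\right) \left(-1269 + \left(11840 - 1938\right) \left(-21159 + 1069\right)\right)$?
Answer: $441828969229$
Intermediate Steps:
$b{\left(h \right)} = h + h^{2}$ ($b{\left(h \right)} = h^{2} + h = h + h^{2}$)
$\left(-2773 + b{\left(M \right)}\right) \left(-1269 + \left(11840 - 1938\right) \left(-21159 + 1069\right)\right) = \left(-2773 + 23 \left(1 + 23\right)\right) \left(-1269 + \left(11840 - 1938\right) \left(-21159 + 1069\right)\right) = \left(-2773 + 23 \cdot 24\right) \left(-1269 + 9902 \left(-20090\right)\right) = \left(-2773 + 552\right) \left(-1269 - 198931180\right) = \left(-2221\right) \left(-198932449\right) = 441828969229$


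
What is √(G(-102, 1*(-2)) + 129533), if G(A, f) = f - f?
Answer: √129533 ≈ 359.91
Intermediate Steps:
G(A, f) = 0
√(G(-102, 1*(-2)) + 129533) = √(0 + 129533) = √129533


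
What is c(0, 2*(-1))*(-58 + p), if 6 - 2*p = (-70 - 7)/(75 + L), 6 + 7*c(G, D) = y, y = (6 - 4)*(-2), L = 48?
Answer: 67265/861 ≈ 78.124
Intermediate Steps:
y = -4 (y = 2*(-2) = -4)
c(G, D) = -10/7 (c(G, D) = -6/7 + (⅐)*(-4) = -6/7 - 4/7 = -10/7)
p = 815/246 (p = 3 - (-70 - 7)/(2*(75 + 48)) = 3 - (-77)/(2*123) = 3 - ½*(-77/123) = 3 + 77/246 = 815/246 ≈ 3.3130)
c(0, 2*(-1))*(-58 + p) = -10*(-58 + 815/246)/7 = -10/7*(-13453/246) = 67265/861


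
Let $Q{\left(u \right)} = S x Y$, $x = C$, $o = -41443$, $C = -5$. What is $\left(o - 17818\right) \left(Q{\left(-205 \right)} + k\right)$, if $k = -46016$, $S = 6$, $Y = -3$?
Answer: $2721620686$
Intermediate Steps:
$x = -5$
$Q{\left(u \right)} = 90$ ($Q{\left(u \right)} = 6 \left(\left(-5\right) \left(-3\right)\right) = 6 \cdot 15 = 90$)
$\left(o - 17818\right) \left(Q{\left(-205 \right)} + k\right) = \left(-41443 - 17818\right) \left(90 - 46016\right) = \left(-59261\right) \left(-45926\right) = 2721620686$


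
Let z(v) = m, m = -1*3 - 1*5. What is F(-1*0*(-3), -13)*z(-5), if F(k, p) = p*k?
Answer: 0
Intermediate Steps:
F(k, p) = k*p
m = -8 (m = -3 - 5 = -8)
z(v) = -8
F(-1*0*(-3), -13)*z(-5) = ((-1*0*(-3))*(-13))*(-8) = ((0*(-3))*(-13))*(-8) = (0*(-13))*(-8) = 0*(-8) = 0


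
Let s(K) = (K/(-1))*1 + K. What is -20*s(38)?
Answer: 0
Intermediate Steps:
s(K) = 0 (s(K) = (K*(-1))*1 + K = -K*1 + K = -K + K = 0)
-20*s(38) = -20*0 = 0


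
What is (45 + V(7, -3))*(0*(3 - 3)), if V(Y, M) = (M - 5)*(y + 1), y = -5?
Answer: 0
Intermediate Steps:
V(Y, M) = 20 - 4*M (V(Y, M) = (M - 5)*(-5 + 1) = (-5 + M)*(-4) = 20 - 4*M)
(45 + V(7, -3))*(0*(3 - 3)) = (45 + (20 - 4*(-3)))*(0*(3 - 3)) = (45 + (20 + 12))*(0*0) = (45 + 32)*0 = 77*0 = 0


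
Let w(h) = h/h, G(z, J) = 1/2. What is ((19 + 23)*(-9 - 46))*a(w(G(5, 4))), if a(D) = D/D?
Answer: -2310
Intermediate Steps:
G(z, J) = ½
w(h) = 1
a(D) = 1
((19 + 23)*(-9 - 46))*a(w(G(5, 4))) = ((19 + 23)*(-9 - 46))*1 = (42*(-55))*1 = -2310*1 = -2310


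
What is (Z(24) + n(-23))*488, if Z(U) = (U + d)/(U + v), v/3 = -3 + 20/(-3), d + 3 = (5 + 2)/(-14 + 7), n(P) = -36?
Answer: -19520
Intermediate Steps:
d = -4 (d = -3 + (5 + 2)/(-14 + 7) = -3 + 7/(-7) = -3 + 7*(-⅐) = -3 - 1 = -4)
v = -29 (v = 3*(-3 + 20/(-3)) = 3*(-3 + 20*(-⅓)) = 3*(-3 - 20/3) = 3*(-29/3) = -29)
Z(U) = (-4 + U)/(-29 + U) (Z(U) = (U - 4)/(U - 29) = (-4 + U)/(-29 + U))
(Z(24) + n(-23))*488 = ((-4 + 24)/(-29 + 24) - 36)*488 = (20/(-5) - 36)*488 = (-⅕*20 - 36)*488 = (-4 - 36)*488 = -40*488 = -19520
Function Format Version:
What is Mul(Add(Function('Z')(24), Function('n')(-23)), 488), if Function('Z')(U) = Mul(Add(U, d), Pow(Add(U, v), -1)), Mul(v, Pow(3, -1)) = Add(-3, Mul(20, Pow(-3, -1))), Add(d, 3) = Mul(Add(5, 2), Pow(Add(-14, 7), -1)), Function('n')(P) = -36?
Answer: -19520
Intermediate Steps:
d = -4 (d = Add(-3, Mul(Add(5, 2), Pow(Add(-14, 7), -1))) = Add(-3, Mul(7, Pow(-7, -1))) = Add(-3, Mul(7, Rational(-1, 7))) = Add(-3, -1) = -4)
v = -29 (v = Mul(3, Add(-3, Mul(20, Pow(-3, -1)))) = Mul(3, Add(-3, Mul(20, Rational(-1, 3)))) = Mul(3, Add(-3, Rational(-20, 3))) = Mul(3, Rational(-29, 3)) = -29)
Function('Z')(U) = Mul(Pow(Add(-29, U), -1), Add(-4, U)) (Function('Z')(U) = Mul(Add(U, -4), Pow(Add(U, -29), -1)) = Mul(Add(-4, U), Pow(Add(-29, U), -1)) = Mul(Pow(Add(-29, U), -1), Add(-4, U)))
Mul(Add(Function('Z')(24), Function('n')(-23)), 488) = Mul(Add(Mul(Pow(Add(-29, 24), -1), Add(-4, 24)), -36), 488) = Mul(Add(Mul(Pow(-5, -1), 20), -36), 488) = Mul(Add(Mul(Rational(-1, 5), 20), -36), 488) = Mul(Add(-4, -36), 488) = Mul(-40, 488) = -19520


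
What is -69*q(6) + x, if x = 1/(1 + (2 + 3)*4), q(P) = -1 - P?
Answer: 10144/21 ≈ 483.05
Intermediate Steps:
x = 1/21 (x = 1/(1 + 5*4) = 1/(1 + 20) = 1/21 ≈ 0.047619)
-69*q(6) + x = -69*(-1 - 1*6) + 1/21 = -69*(-1 - 6) + 1/21 = -69*(-7) + 1/21 = 483 + 1/21 = 10144/21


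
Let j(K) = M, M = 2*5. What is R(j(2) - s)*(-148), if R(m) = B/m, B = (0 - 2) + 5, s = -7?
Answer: -444/17 ≈ -26.118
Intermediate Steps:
M = 10
B = 3 (B = -2 + 5 = 3)
j(K) = 10
R(m) = 3/m
R(j(2) - s)*(-148) = (3/(10 - 1*(-7)))*(-148) = (3/(10 + 7))*(-148) = (3/17)*(-148) = -444/17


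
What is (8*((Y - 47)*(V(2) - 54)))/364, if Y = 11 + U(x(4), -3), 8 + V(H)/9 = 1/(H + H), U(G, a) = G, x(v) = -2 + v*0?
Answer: 9405/91 ≈ 103.35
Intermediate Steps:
x(v) = -2 (x(v) = -2 + 0 = -2)
V(H) = -72 + 9/(2*H) (V(H) = -72 + 9/(H + H) = -72 + 9/((2*H)) = -72 + 9*(1/(2*H)) = -72 + 9/(2*H))
Y = 9 (Y = 11 - 2 = 9)
(8*((Y - 47)*(V(2) - 54)))/364 = (8*((9 - 47)*((-72 + (9/2)/2) - 54)))/364 = (8*(-38*((-72 + (9/2)*(1/2)) - 54)))*(1/364) = (8*(-38*((-72 + 9/4) - 54)))*(1/364) = (8*(-38*(-279/4 - 54)))*(1/364) = (8*(-38*(-495/4)))*(1/364) = (8*(9405/2))*(1/364) = 37620*(1/364) = 9405/91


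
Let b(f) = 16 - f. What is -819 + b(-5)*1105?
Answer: 22386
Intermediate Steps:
-819 + b(-5)*1105 = -819 + (16 - 1*(-5))*1105 = -819 + (16 + 5)*1105 = -819 + 21*1105 = -819 + 23205 = 22386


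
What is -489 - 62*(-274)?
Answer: 16499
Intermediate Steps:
-489 - 62*(-274) = -489 + 16988 = 16499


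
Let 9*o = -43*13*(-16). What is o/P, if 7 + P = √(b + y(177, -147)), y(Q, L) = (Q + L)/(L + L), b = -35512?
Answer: -117992/603171 - 2408*I*√1740093/603171 ≈ -0.19562 - 5.2663*I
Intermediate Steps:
y(Q, L) = (L + Q)/(2*L) (y(Q, L) = (L + Q)/((2*L)) = (L + Q)*(1/(2*L)) = (L + Q)/(2*L))
P = -7 + I*√1740093/7 (P = -7 + √(-35512 + (½)*(-147 + 177)/(-147)) = -7 + √(-35512 + (½)*(-1/147)*30) = -7 + √(-35512 - 5/49) = -7 + √(-1740093/49) = -7 + I*√1740093/7 ≈ -7.0 + 188.45*I)
o = 8944/9 (o = (-43*13*(-16))/9 = (-559*(-16))/9 = (⅑)*8944 = 8944/9 ≈ 993.78)
o/P = 8944/(9*(-7 + I*√1740093/7))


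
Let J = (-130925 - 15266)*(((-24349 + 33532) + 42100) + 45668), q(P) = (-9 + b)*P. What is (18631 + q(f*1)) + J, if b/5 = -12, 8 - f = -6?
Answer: -14173345976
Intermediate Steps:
f = 14 (f = 8 - 1*(-6) = 8 + 6 = 14)
b = -60 (b = 5*(-12) = -60)
q(P) = -69*P (q(P) = (-9 - 60)*P = -69*P)
J = -14173363641 (J = -146191*((9183 + 42100) + 45668) = -146191*(51283 + 45668) = -146191*96951 = -14173363641)
(18631 + q(f*1)) + J = (18631 - 966) - 14173363641 = 17665 - 14173363641 = -14173345976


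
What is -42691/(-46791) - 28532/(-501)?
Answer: 452143001/7814097 ≈ 57.862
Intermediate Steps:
-42691/(-46791) - 28532/(-501) = -42691*(-1/46791) - 28532*(-1/501) = 42691/46791 + 28532/501 = 452143001/7814097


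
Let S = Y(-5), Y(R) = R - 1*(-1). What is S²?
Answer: 16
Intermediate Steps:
Y(R) = 1 + R (Y(R) = R + 1 = 1 + R)
S = -4 (S = 1 - 5 = -4)
S² = (-4)² = 16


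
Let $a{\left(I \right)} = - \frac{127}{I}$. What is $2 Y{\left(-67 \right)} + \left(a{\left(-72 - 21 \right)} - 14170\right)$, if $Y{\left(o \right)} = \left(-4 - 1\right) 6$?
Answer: $- \frac{1323263}{93} \approx -14229.0$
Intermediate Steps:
$Y{\left(o \right)} = -30$ ($Y{\left(o \right)} = \left(-5\right) 6 = -30$)
$2 Y{\left(-67 \right)} + \left(a{\left(-72 - 21 \right)} - 14170\right) = 2 \left(-30\right) - \left(14170 + \frac{127}{-72 - 21}\right) = -60 - \left(14170 + \frac{127}{-93}\right) = -60 - \frac{1317683}{93} = - \frac{1323263}{93}$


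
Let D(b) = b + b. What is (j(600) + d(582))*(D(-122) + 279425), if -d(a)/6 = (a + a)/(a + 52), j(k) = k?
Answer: 52125326148/317 ≈ 1.6443e+8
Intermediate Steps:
D(b) = 2*b
d(a) = -12*a/(52 + a) (d(a) = -6*(a + a)/(a + 52) = -6*2*a/(52 + a) = -12*a/(52 + a))
(j(600) + d(582))*(D(-122) + 279425) = (600 - 12*582/(52 + 582))*(2*(-122) + 279425) = (600 - 12*582/634)*(-244 + 279425) = (600 - 12*582*1/634)*279181 = (600 - 3492/317)*279181 = (186708/317)*279181 = 52125326148/317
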